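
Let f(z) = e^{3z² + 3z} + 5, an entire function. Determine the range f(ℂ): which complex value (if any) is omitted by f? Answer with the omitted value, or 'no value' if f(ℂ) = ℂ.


Little Picard bounds the complement of f(ℂ) to at most one point.
The exponent g(z) = 3z² + 3z is a nonconstant polynomial, hence surjective onto ℂ. So e^{g(z)} takes every value in {e^w : w ∈ ℂ} = ℂ ∖ {0}. Adding 5 shifts the range to ℂ ∖ {5}. f omits exactly 5.

Omitted value: 5.


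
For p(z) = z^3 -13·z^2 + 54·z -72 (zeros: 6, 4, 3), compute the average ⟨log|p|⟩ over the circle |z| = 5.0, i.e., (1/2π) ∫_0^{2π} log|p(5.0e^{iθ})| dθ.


Zeros: 3, 4, 6; r = 5.0.
Inside |z| < r: 3, 4. Outside (|z| ≥ r): 6.
p(0) = -72, so log|p(0)| = log(72) = 4.2767.
Apply Jensen: I(r) = log|p(0)| + Σ_k log(r/|z_k|), summed over zeros inside |z| < r.
  log(r/|z_k|) for z_k = 4: log(5.0/4) = 0.2231
  log(r/|z_k|) for z_k = 3: log(5.0/3) = 0.5108
  Outside zeros (6) contribute nothing to the Jensen sum.
Sum over inside zeros: 0.7340.
I(r) = log|p(0)| + (inside sum) = 4.2767 + 0.7340 = 5.0106.
Note: since some zeros are outside |z| ≤ r, the simplified n·log(r) form does NOT apply — only the inside zeros contribute.

I(r) ≈ 5.0106.


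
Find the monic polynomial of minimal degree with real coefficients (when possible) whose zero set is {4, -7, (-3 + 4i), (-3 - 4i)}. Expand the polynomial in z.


The polynomial is p(z) = ∏_{α ∈ S} (z − α), where S = {4, -7, (-3 + 4i), (-3 - 4i)}.
Expanding the product yields: p(z) = z^4 + 9·z^3 + 15·z^2 -93·z -700.
Note conjugate pairs combine to real quadratics: (z − (-3+4i))(z − (-3−4i)) = z² + 6z + 25.
The resulting polynomial has degree 4 and real coefficients as required.

p(z) = z^4 + 9·z^3 + 15·z^2 -93·z -700.


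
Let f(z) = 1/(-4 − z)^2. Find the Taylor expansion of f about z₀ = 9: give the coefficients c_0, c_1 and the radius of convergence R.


Let w = z − z₀, so z = z₀ + w.
Then -4 − z = -4 − (z₀ + w) = (-4 − z₀) − w = -13 − w.
f(z) = 1/(-13 − w)^2 = (1/(-13)^2) · (1 − w/(-13))^{−2}.
By the binomial series (1−u)^{−2} = Σ_{n≥0} C(n+1, 1) u^n for |u|<1, with u = w/(-13):
  c_n = C(n+1, 1) / (-13)^(n+2).
  c_0 = 1/(-13)^2 = 1/169.
  c_1 = 2/(-13)^3 = -2/2197.
The series is valid for |w/d| < 1, i.e. |z − z₀| < |d|.
Radius of convergence: R = |-4 − z₀| = |-13| = 13 (distance from z₀ to the singularity z = -4).

c_0 = 1/169, c_1 = -2/2197; R = 13.


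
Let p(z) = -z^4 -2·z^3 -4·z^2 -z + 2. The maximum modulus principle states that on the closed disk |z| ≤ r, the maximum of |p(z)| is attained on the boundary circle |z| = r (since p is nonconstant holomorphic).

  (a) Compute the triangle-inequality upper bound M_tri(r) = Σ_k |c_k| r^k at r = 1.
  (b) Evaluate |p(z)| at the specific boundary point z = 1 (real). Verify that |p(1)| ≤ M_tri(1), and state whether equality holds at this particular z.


Coefficients: c_0 = 2, c_1 = -1, c_2 = -4, c_3 = -2, c_4 = -1. Radius r = 1.
Part (a). Triangle bound: M_tri(r) = Σ_k |c_k| r^k
  = |2|·1^0 + |-1|·1^1 + |-4|·1^2 + |-2|·1^3 + |-1|·1^4
  = 2 + 1 + 4 + 2 + 1 = 10.
This bounds M(r) := max_{|z|=r} |p(z)| from above; equality holds iff all terms c_k z^k can be made to align in phase at a single z on |z|=r.
Part (b). At z = 1 (real, on the circle |z| = r):
  p(1) = (2)·1^0 + (-1)·1^1 + (-4)·1^2 + (-2)·1^3 + (-1)·1^4 = -6.
  |p(1)| = 6.
Check: |p(1)| = 6 ≤ 10 = M_tri(1). ✓ Equality does not hold at z = 1 (the coefficients have mixed signs, so the terms do not all align in phase there).

M_tri(1) = 10; |p(1)| = 6; equality at z=1: no.


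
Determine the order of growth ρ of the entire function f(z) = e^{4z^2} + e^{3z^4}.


Each summand is entire of order 2 and 4 respectively (as in the single-exponential case). The order of a sum is at most the max of the orders, so ρ ≤ 4. For the lower bound: on |z|=r choose arg z so that 3z^4 is real positive; then |e^{3z^4}| = e^{3r^4} while |e^{4z^2}| ≤ e^{4r^2} = o(e^{3r^4}). So |f| ≥ e^{3r^4}(1 − o(1)) and ρ ≥ 4. Hence ρ = max(2, 4) = 4.
Therefore ρ = 4.

Order ρ = 4.


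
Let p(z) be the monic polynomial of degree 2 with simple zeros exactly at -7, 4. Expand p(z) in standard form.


The polynomial is p(z) = ∏_{α ∈ S} (z − α), where S = {-7, 4}.
Expanding the product yields: p(z) = z^2 + 3·z -28.
The resulting polynomial has degree 2 and real coefficients as required.

p(z) = z^2 + 3·z -28.


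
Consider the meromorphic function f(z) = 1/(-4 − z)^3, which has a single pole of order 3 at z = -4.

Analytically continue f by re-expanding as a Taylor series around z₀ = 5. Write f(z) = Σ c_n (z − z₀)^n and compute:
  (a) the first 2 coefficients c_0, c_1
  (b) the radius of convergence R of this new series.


Let w = z − z₀, so z = z₀ + w.
Then -4 − z = -4 − (z₀ + w) = (-4 − z₀) − w = -9 − w.
f(z) = 1/(-9 − w)^3 = (1/(-9)^3) · (1 − w/(-9))^{−3}.
By the binomial series (1−u)^{−3} = Σ_{n≥0} C(n+2, 2) u^n for |u|<1, with u = w/(-9):
  c_n = C(n+2, 2) / (-9)^(n+3).
  c_0 = 1/(-9)^3 = -1/729.
  c_1 = 3/(-9)^4 = 1/2187.
The series is valid for |w/d| < 1, i.e. |z − z₀| < |d|.
Radius of convergence: R = |-4 − z₀| = |-9| = 9 (distance from z₀ to the singularity z = -4).

c_0 = -1/729, c_1 = 1/2187; R = 9.


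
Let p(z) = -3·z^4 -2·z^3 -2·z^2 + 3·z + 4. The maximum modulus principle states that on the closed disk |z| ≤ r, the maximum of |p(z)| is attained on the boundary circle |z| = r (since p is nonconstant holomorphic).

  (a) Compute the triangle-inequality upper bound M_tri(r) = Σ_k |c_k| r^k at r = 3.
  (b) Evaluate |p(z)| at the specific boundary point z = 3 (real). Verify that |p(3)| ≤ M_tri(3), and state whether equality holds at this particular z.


Coefficients: c_0 = 4, c_1 = 3, c_2 = -2, c_3 = -2, c_4 = -3. Radius r = 3.
Part (a). Triangle bound: M_tri(r) = Σ_k |c_k| r^k
  = |4|·3^0 + |3|·3^1 + |-2|·3^2 + |-2|·3^3 + |-3|·3^4
  = 4 + 9 + 18 + 54 + 243 = 328.
This bounds M(r) := max_{|z|=r} |p(z)| from above; equality holds iff all terms c_k z^k can be made to align in phase at a single z on |z|=r.
Part (b). At z = 3 (real, on the circle |z| = r):
  p(3) = (4)·3^0 + (3)·3^1 + (-2)·3^2 + (-2)·3^3 + (-3)·3^4 = -302.
  |p(3)| = 302.
Check: |p(3)| = 302 ≤ 328 = M_tri(3). ✓ Equality does not hold at z = 3 (the coefficients have mixed signs, so the terms do not all align in phase there).

M_tri(3) = 328; |p(3)| = 302; equality at z=3: no.


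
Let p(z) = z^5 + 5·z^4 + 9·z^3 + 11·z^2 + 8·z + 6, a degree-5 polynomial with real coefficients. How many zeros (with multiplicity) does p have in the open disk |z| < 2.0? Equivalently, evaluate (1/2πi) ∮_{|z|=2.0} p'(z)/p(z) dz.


The zeros of p are: -3, (0 + 1i), (0 - 1i), (-1 + 1i), (-1 - 1i).
Their magnitudes are: 3, 1, 1, 1.414, 1.414.
Zeros with |z| < R = 2.0: (0 + 1i), (0 - 1i), (-1 + 1i), (-1 - 1i).
Count = 4.
By the argument principle, (1/2πi) ∮_{|z|=R} p'(z)/p(z) dz equals exactly this count.

Number of zeros inside |z| < 2.0: 4.


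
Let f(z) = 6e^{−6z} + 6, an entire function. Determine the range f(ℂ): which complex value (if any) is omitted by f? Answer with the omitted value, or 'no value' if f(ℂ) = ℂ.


Little Picard bounds the complement of f(ℂ) to at most one point.
e^{−6z} is never zero on ℂ, so 6·e^{−6z} takes every value in ℂ ∖ {0}. Adding 6 shifts the range to ℂ ∖ {6}. Thus f omits exactly the value 6.

Omitted value: 6.


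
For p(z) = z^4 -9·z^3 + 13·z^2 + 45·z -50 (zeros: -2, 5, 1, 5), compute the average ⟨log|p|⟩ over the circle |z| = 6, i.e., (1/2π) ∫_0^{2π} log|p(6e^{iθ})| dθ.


Zeros: -2, 1, 5, 5; r = 6.
Inside |z| < r: -2, 1, 5, 5. Outside (|z| ≥ r): ∅.
p(0) = -50, so log|p(0)| = log(50) = 3.9120.
Apply Jensen: I(r) = log|p(0)| + Σ_k log(r/|z_k|), summed over zeros inside |z| < r.
  log(r/|z_k|) for z_k = -2: log(6/2) = 1.0986
  log(r/|z_k|) for z_k = 5: log(6/5) = 0.1823
  log(r/|z_k|) for z_k = 1: log(6/1) = 1.7918
  log(r/|z_k|) for z_k = 5: log(6/5) = 0.1823
Sum over inside zeros: 3.2550.
I(r) = log|p(0)| + (inside sum) = 3.9120 + 3.2550 = 7.1670.
Closed form (all zeros inside, monic): I(r) = n·log(r) = 4·log(6) = 7.1670. ✓

I(r) ≈ 7.1670.


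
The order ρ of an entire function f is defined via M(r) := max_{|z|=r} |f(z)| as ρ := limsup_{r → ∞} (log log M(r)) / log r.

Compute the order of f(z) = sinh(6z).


sinh(w) is a linear combination of e^{iw} and e^{−iw} (or e^w, e^{−w} in the hyperbolic case), so |sinh(w)| ≤ e^{|w|}. With w = 6z, |w| ≤ 6|z| + 0 = 6r + 0 on |z| = r, giving M(r) ≤ e^{6r + 0}, so ρ ≤ 1. On a suitable ray (z = it for sin/cos; z = t for sinh/cosh, t real → ∞), |sinh(6z)| grows like e^{6|t|}/2, so ρ ≥ 1. Hence ρ = 1.
Therefore ρ = 1.

Order ρ = 1.


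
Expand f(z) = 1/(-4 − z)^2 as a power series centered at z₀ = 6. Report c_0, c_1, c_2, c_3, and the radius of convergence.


Let w = z − z₀, so z = z₀ + w.
Then -4 − z = -4 − (z₀ + w) = (-4 − z₀) − w = -10 − w.
f(z) = 1/(-10 − w)^2 = (1/(-10)^2) · (1 − w/(-10))^{−2}.
By the binomial series (1−u)^{−2} = Σ_{n≥0} C(n+1, 1) u^n for |u|<1, with u = w/(-10):
  c_n = C(n+1, 1) / (-10)^(n+2).
  c_0 = 1/(-10)^2 = 1/100.
  c_1 = 2/(-10)^3 = -1/500.
  c_2 = 3/(-10)^4 = 3/10000.
  c_3 = 4/(-10)^5 = -1/25000.
The series is valid for |w/d| < 1, i.e. |z − z₀| < |d|.
Radius of convergence: R = |-4 − z₀| = |-10| = 10 (distance from z₀ to the singularity z = -4).

c_0 = 1/100, c_1 = -1/500, c_2 = 3/10000, c_3 = -1/25000; R = 10.


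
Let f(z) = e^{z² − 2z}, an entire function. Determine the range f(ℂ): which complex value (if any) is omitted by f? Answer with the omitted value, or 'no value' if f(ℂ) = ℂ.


Little Picard bounds the complement of f(ℂ) to at most one point.
The exponent g(z) = z² − 2z is a nonconstant polynomial, hence surjective onto ℂ. So e^{g(z)} takes every value in {e^w : w ∈ ℂ} = ℂ ∖ {0}. Adding 0 shifts the range to ℂ ∖ {0}. f omits exactly 0.

Omitted value: 0.


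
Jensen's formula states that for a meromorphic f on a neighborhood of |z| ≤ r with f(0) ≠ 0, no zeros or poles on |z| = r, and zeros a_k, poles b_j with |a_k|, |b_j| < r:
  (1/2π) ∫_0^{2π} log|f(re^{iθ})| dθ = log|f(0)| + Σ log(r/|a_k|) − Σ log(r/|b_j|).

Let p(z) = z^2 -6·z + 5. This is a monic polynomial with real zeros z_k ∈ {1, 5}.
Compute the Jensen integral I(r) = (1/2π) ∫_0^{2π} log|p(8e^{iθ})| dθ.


Zeros: 1, 5; r = 8.
Inside |z| < r: 1, 5. Outside (|z| ≥ r): ∅.
p(0) = 5, so log|p(0)| = log(5) = 1.6094.
Apply Jensen: I(r) = log|p(0)| + Σ_k log(r/|z_k|), summed over zeros inside |z| < r.
  log(r/|z_k|) for z_k = 1: log(8/1) = 2.0794
  log(r/|z_k|) for z_k = 5: log(8/5) = 0.4700
Sum over inside zeros: 2.5494.
I(r) = log|p(0)| + (inside sum) = 1.6094 + 2.5494 = 4.1589.
Closed form (all zeros inside, monic): I(r) = n·log(r) = 2·log(8) = 4.1589. ✓

I(r) ≈ 4.1589.


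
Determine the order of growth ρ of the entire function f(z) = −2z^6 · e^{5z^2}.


M(r) = max_{|z|=r} |-2|·|z|^6·|e^{5z^2}| = 2·r^6 · e^{5r^2} (the factors attain their maxima compatibly on |z|=r). Then log M(r) = log 2 + 6·log r + 5r^2, dominated by the last term, so log log M(r) ~ 2·log r. The polynomial factor -2z^6 contributes only a log r term and does not affect the order. ρ = 2.
Therefore ρ = 2.

Order ρ = 2.


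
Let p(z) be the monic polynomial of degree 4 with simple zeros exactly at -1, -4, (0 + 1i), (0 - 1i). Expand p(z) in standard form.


The polynomial is p(z) = ∏_{α ∈ S} (z − α), where S = {-1, -4, (0 + 1i), (0 - 1i)}.
Expanding the product yields: p(z) = z^4 + 5·z^3 + 5·z^2 + 5·z + 4.
Note conjugate pairs combine to real quadratics: (z − (0+1i))(z − (0−1i)) = z² + 1.
The resulting polynomial has degree 4 and real coefficients as required.

p(z) = z^4 + 5·z^3 + 5·z^2 + 5·z + 4.


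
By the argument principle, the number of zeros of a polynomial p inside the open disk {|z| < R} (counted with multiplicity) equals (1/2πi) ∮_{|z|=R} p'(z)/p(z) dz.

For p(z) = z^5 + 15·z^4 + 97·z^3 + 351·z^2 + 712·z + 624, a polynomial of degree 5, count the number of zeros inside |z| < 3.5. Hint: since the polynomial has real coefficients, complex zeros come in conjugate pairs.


The zeros of p are: -4, -4, -3, (-2 + 3i), (-2 - 3i).
Their magnitudes are: 4, 4, 3, 3.606, 3.606.
Zeros with |z| < R = 3.5: -3.
Count = 1.
By the argument principle, (1/2πi) ∮_{|z|=R} p'(z)/p(z) dz equals exactly this count.

Number of zeros inside |z| < 3.5: 1.


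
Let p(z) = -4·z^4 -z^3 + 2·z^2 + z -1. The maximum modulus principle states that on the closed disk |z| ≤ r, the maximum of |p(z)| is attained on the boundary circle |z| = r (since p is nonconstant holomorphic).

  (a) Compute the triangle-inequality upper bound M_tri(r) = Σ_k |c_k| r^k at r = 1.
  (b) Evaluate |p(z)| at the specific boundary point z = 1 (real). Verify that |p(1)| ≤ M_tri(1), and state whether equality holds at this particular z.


Coefficients: c_0 = -1, c_1 = 1, c_2 = 2, c_3 = -1, c_4 = -4. Radius r = 1.
Part (a). Triangle bound: M_tri(r) = Σ_k |c_k| r^k
  = |-1|·1^0 + |1|·1^1 + |2|·1^2 + |-1|·1^3 + |-4|·1^4
  = 1 + 1 + 2 + 1 + 4 = 9.
This bounds M(r) := max_{|z|=r} |p(z)| from above; equality holds iff all terms c_k z^k can be made to align in phase at a single z on |z|=r.
Part (b). At z = 1 (real, on the circle |z| = r):
  p(1) = (-1)·1^0 + (1)·1^1 + (2)·1^2 + (-1)·1^3 + (-4)·1^4 = -3.
  |p(1)| = 3.
Check: |p(1)| = 3 ≤ 9 = M_tri(1). ✓ Equality does not hold at z = 1 (the coefficients have mixed signs, so the terms do not all align in phase there).

M_tri(1) = 9; |p(1)| = 3; equality at z=1: no.


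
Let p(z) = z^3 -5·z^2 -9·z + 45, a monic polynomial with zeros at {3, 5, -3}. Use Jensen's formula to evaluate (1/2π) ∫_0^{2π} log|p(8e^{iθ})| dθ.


Zeros: -3, 3, 5; r = 8.
Inside |z| < r: -3, 3, 5. Outside (|z| ≥ r): ∅.
p(0) = 45, so log|p(0)| = log(45) = 3.8067.
Apply Jensen: I(r) = log|p(0)| + Σ_k log(r/|z_k|), summed over zeros inside |z| < r.
  log(r/|z_k|) for z_k = 3: log(8/3) = 0.9808
  log(r/|z_k|) for z_k = 5: log(8/5) = 0.4700
  log(r/|z_k|) for z_k = -3: log(8/3) = 0.9808
Sum over inside zeros: 2.4317.
I(r) = log|p(0)| + (inside sum) = 3.8067 + 2.4317 = 6.2383.
Closed form (all zeros inside, monic): I(r) = n·log(r) = 3·log(8) = 6.2383. ✓

I(r) ≈ 6.2383.


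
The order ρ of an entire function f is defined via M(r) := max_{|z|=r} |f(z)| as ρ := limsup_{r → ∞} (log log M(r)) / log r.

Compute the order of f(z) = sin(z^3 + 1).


Write sin(w) = (e^{iw} ± e^{−iw})/(2 or 2i), so |sin(w)| ≤ e^{|w|}. With w = z^3 + 1, |w| ≤ 1r^3 + 1 on |z|=r, giving M(r) ≤ e^{1r^3 + 1} and ρ ≤ 3. For the lower bound, choose z on |z|=r with 1z^3 purely imaginary of modulus 1r^3; then |sin(z^3 + 1)| grows like e^{1r^3}/2, so ρ ≥ 3. Hence ρ = 3.
Therefore ρ = 3.

Order ρ = 3.


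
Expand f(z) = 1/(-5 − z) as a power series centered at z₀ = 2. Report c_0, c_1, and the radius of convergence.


Let w = z − z₀, so z = z₀ + w.
Then -5 − z = -5 − (z₀ + w) = (-5 − z₀) − w = -7 − w.
f(z) = 1/(-7 − w) = (1/(-7)) · 1/(1 − w/(-7)) = Σ_{n≥0} w^n / (-7)^(n+1).
So c_n = 1/(-7)^(n+1):
  c_0 = 1/(-7)^1 = -1/7.
  c_1 = 1/(-7)^2 = 1/49.
The series is valid for |w/d| < 1, i.e. |z − z₀| < |d|.
Radius of convergence: R = |-5 − z₀| = |-7| = 7 (distance from z₀ to the singularity z = -5).

c_0 = -1/7, c_1 = 1/49; R = 7.


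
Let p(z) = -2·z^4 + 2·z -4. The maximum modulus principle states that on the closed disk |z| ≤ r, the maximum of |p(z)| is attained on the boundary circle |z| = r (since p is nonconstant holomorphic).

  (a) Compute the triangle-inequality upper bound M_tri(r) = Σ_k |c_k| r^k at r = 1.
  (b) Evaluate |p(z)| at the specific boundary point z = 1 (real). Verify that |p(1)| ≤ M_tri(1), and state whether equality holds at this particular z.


Coefficients: c_0 = -4, c_1 = 2, c_2 = 0, c_3 = 0, c_4 = -2. Radius r = 1.
Part (a). Triangle bound: M_tri(r) = Σ_k |c_k| r^k
  = |-4|·1^0 + |2|·1^1 + |0|·1^2 + |0|·1^3 + |-2|·1^4
  = 4 + 2 + 0 + 0 + 2 = 8.
This bounds M(r) := max_{|z|=r} |p(z)| from above; equality holds iff all terms c_k z^k can be made to align in phase at a single z on |z|=r.
Part (b). At z = 1 (real, on the circle |z| = r):
  p(1) = (-4)·1^0 + (2)·1^1 + (0)·1^2 + (0)·1^3 + (-2)·1^4 = -4.
  |p(1)| = 4.
Check: |p(1)| = 4 ≤ 8 = M_tri(1). ✓ Equality does not hold at z = 1 (the coefficients have mixed signs, so the terms do not all align in phase there).

M_tri(1) = 8; |p(1)| = 4; equality at z=1: no.


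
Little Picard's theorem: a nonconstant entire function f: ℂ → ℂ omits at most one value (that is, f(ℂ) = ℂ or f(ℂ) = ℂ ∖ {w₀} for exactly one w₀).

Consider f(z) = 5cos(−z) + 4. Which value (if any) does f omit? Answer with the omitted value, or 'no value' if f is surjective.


Little Picard bounds the complement of f(ℂ) to at most one point.
cos is entire and surjective onto ℂ: for every w ∈ ℂ, cos(ζ) = w has a solution ζ ∈ ℂ (e.g., via the complex inverse arccos). With ζ = −z this gives z = ζ/(-1). Then 5·cos(−z) takes every value in 5·ℂ = ℂ, and adding 4 is a bijection of ℂ. So f is surjective and omits no value. (Note: only on the real line is cos bounded by [−1, 1].)

Omitted value: no value.


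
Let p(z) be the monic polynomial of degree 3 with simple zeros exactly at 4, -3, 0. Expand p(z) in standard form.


The polynomial is p(z) = ∏_{α ∈ S} (z − α), where S = {4, -3, 0}.
Expanding the product yields: p(z) = z^3 -z^2 -12·z.
The resulting polynomial has degree 3 and real coefficients as required.

p(z) = z^3 -z^2 -12·z.


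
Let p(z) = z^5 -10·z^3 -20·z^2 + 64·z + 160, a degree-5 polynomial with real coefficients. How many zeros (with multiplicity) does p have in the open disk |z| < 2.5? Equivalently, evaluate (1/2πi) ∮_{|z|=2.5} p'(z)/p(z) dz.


The zeros of p are: (-2 + 2i), (-2 - 2i), -2, (3 + 1i), (3 - 1i).
Their magnitudes are: 2.828, 2.828, 2, 3.162, 3.162.
Zeros with |z| < R = 2.5: -2.
Count = 1.
By the argument principle, (1/2πi) ∮_{|z|=R} p'(z)/p(z) dz equals exactly this count.

Number of zeros inside |z| < 2.5: 1.


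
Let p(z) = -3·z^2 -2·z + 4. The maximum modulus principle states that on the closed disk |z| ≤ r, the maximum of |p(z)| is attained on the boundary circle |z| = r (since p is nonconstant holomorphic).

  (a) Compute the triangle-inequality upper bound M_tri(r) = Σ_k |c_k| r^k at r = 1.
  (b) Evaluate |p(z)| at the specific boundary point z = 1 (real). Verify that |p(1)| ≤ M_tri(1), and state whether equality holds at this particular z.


Coefficients: c_0 = 4, c_1 = -2, c_2 = -3. Radius r = 1.
Part (a). Triangle bound: M_tri(r) = Σ_k |c_k| r^k
  = |4|·1^0 + |-2|·1^1 + |-3|·1^2
  = 4 + 2 + 3 = 9.
This bounds M(r) := max_{|z|=r} |p(z)| from above; equality holds iff all terms c_k z^k can be made to align in phase at a single z on |z|=r.
Part (b). At z = 1 (real, on the circle |z| = r):
  p(1) = (4)·1^0 + (-2)·1^1 + (-3)·1^2 = -1.
  |p(1)| = 1.
Check: |p(1)| = 1 ≤ 9 = M_tri(1). ✓ Equality does not hold at z = 1 (the coefficients have mixed signs, so the terms do not all align in phase there).

M_tri(1) = 9; |p(1)| = 1; equality at z=1: no.


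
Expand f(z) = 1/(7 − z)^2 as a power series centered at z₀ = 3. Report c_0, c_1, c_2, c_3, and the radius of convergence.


Let w = z − z₀, so z = z₀ + w.
Then 7 − z = 7 − (z₀ + w) = (7 − z₀) − w = 4 − w.
f(z) = 1/(4 − w)^2 = (1/(4)^2) · (1 − w/(4))^{−2}.
By the binomial series (1−u)^{−2} = Σ_{n≥0} C(n+1, 1) u^n for |u|<1, with u = w/(4):
  c_n = C(n+1, 1) / (4)^(n+2).
  c_0 = 1/(4)^2 = 1/16.
  c_1 = 2/(4)^3 = 1/32.
  c_2 = 3/(4)^4 = 3/256.
  c_3 = 4/(4)^5 = 1/256.
The series is valid for |w/d| < 1, i.e. |z − z₀| < |d|.
Radius of convergence: R = |7 − z₀| = |4| = 4 (distance from z₀ to the singularity z = 7).

c_0 = 1/16, c_1 = 1/32, c_2 = 3/256, c_3 = 1/256; R = 4.


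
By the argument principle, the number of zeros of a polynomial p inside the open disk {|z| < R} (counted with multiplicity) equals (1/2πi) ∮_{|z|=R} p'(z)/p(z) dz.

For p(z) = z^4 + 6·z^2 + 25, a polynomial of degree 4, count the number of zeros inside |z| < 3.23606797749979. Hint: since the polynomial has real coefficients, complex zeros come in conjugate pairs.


The zeros of p are: (-1 + 2i), (-1 - 2i), (1 + 2i), (1 - 2i).
Their magnitudes are: 2.236, 2.236, 2.236, 2.236.
Zeros with |z| < R = 3.23606797749979: (-1 + 2i), (-1 - 2i), (1 + 2i), (1 - 2i).
Count = 4.
By the argument principle, (1/2πi) ∮_{|z|=R} p'(z)/p(z) dz equals exactly this count.

Number of zeros inside |z| < 3.23606797749979: 4.


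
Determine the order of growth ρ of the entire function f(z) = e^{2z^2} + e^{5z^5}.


Each summand is entire of order 2 and 5 respectively (as in the single-exponential case). The order of a sum is at most the max of the orders, so ρ ≤ 5. For the lower bound: on |z|=r choose arg z so that 5z^5 is real positive; then |e^{5z^5}| = e^{5r^5} while |e^{2z^2}| ≤ e^{2r^2} = o(e^{5r^5}). So |f| ≥ e^{5r^5}(1 − o(1)) and ρ ≥ 5. Hence ρ = max(2, 5) = 5.
Therefore ρ = 5.

Order ρ = 5.


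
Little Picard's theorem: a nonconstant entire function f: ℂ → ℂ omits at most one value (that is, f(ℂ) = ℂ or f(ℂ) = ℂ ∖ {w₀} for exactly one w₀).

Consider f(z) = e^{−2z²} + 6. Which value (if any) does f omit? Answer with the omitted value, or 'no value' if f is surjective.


Little Picard bounds the complement of f(ℂ) to at most one point.
The exponent g(z) = −2z² is a nonconstant polynomial, hence surjective onto ℂ. So e^{g(z)} takes every value in {e^w : w ∈ ℂ} = ℂ ∖ {0}. Adding 6 shifts the range to ℂ ∖ {6}. f omits exactly 6.

Omitted value: 6.


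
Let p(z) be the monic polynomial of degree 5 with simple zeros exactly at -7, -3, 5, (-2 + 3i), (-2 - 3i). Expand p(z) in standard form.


The polynomial is p(z) = ∏_{α ∈ S} (z − α), where S = {-7, -3, 5, (-2 + 3i), (-2 - 3i)}.
Expanding the product yields: p(z) = z^5 + 9·z^4 + 4·z^3 -156·z^2 -797·z -1365.
Note conjugate pairs combine to real quadratics: (z − (-2+3i))(z − (-2−3i)) = z² + 4z + 13.
The resulting polynomial has degree 5 and real coefficients as required.

p(z) = z^5 + 9·z^4 + 4·z^3 -156·z^2 -797·z -1365.


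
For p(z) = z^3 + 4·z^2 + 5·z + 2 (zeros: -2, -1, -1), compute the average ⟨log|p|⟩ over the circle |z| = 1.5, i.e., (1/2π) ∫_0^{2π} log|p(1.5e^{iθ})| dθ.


Zeros: -2, -1, -1; r = 1.5.
Inside |z| < r: -1, -1. Outside (|z| ≥ r): -2.
p(0) = 2, so log|p(0)| = log(2) = 0.6931.
Apply Jensen: I(r) = log|p(0)| + Σ_k log(r/|z_k|), summed over zeros inside |z| < r.
  log(r/|z_k|) for z_k = -1: log(1.5/1) = 0.4055
  log(r/|z_k|) for z_k = -1: log(1.5/1) = 0.4055
  Outside zeros (-2) contribute nothing to the Jensen sum.
Sum over inside zeros: 0.8109.
I(r) = log|p(0)| + (inside sum) = 0.6931 + 0.8109 = 1.5041.
Note: since some zeros are outside |z| ≤ r, the simplified n·log(r) form does NOT apply — only the inside zeros contribute.

I(r) ≈ 1.5041.


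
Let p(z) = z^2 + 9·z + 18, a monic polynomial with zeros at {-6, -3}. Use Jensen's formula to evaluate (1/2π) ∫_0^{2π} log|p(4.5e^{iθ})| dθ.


Zeros: -6, -3; r = 4.5.
Inside |z| < r: -3. Outside (|z| ≥ r): -6.
p(0) = 18, so log|p(0)| = log(18) = 2.8904.
Apply Jensen: I(r) = log|p(0)| + Σ_k log(r/|z_k|), summed over zeros inside |z| < r.
  log(r/|z_k|) for z_k = -3: log(4.5/3) = 0.4055
  Outside zeros (-6) contribute nothing to the Jensen sum.
Sum over inside zeros: 0.4055.
I(r) = log|p(0)| + (inside sum) = 2.8904 + 0.4055 = 3.2958.
Note: since some zeros are outside |z| ≤ r, the simplified n·log(r) form does NOT apply — only the inside zeros contribute.

I(r) ≈ 3.2958.


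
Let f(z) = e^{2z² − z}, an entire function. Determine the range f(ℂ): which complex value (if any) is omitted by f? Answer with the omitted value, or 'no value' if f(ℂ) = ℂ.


Little Picard bounds the complement of f(ℂ) to at most one point.
The exponent g(z) = 2z² − z is a nonconstant polynomial, hence surjective onto ℂ. So e^{g(z)} takes every value in {e^w : w ∈ ℂ} = ℂ ∖ {0}. Adding 0 shifts the range to ℂ ∖ {0}. f omits exactly 0.

Omitted value: 0.


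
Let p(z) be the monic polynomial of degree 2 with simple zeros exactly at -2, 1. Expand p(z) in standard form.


The polynomial is p(z) = ∏_{α ∈ S} (z − α), where S = {-2, 1}.
Expanding the product yields: p(z) = z^2 + z -2.
The resulting polynomial has degree 2 and real coefficients as required.

p(z) = z^2 + z -2.


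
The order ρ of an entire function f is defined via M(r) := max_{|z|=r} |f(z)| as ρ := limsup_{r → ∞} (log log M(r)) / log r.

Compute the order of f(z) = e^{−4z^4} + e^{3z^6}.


Each summand is entire of order 4 and 6 respectively (as in the single-exponential case). The order of a sum is at most the max of the orders, so ρ ≤ 6. For the lower bound: on |z|=r choose arg z so that 3z^6 is real positive; then |e^{3z^6}| = e^{3r^6} while |e^{-4z^4}| ≤ e^{4r^4} = o(e^{3r^6}). So |f| ≥ e^{3r^6}(1 − o(1)) and ρ ≥ 6. Hence ρ = max(4, 6) = 6.
Therefore ρ = 6.

Order ρ = 6.


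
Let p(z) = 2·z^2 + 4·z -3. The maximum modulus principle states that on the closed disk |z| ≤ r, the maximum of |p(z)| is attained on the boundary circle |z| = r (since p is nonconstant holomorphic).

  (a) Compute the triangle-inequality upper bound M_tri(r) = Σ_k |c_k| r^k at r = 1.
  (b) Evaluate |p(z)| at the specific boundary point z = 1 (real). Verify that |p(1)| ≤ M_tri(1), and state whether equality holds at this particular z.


Coefficients: c_0 = -3, c_1 = 4, c_2 = 2. Radius r = 1.
Part (a). Triangle bound: M_tri(r) = Σ_k |c_k| r^k
  = |-3|·1^0 + |4|·1^1 + |2|·1^2
  = 3 + 4 + 2 = 9.
This bounds M(r) := max_{|z|=r} |p(z)| from above; equality holds iff all terms c_k z^k can be made to align in phase at a single z on |z|=r.
Part (b). At z = 1 (real, on the circle |z| = r):
  p(1) = (-3)·1^0 + (4)·1^1 + (2)·1^2 = 3.
  |p(1)| = 3.
Check: |p(1)| = 3 ≤ 9 = M_tri(1). ✓ Equality does not hold at z = 1 (the coefficients have mixed signs, so the terms do not all align in phase there).

M_tri(1) = 9; |p(1)| = 3; equality at z=1: no.


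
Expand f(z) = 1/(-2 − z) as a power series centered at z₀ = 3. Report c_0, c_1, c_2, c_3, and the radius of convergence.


Let w = z − z₀, so z = z₀ + w.
Then -2 − z = -2 − (z₀ + w) = (-2 − z₀) − w = -5 − w.
f(z) = 1/(-5 − w) = (1/(-5)) · 1/(1 − w/(-5)) = Σ_{n≥0} w^n / (-5)^(n+1).
So c_n = 1/(-5)^(n+1):
  c_0 = 1/(-5)^1 = -1/5.
  c_1 = 1/(-5)^2 = 1/25.
  c_2 = 1/(-5)^3 = -1/125.
  c_3 = 1/(-5)^4 = 1/625.
The series is valid for |w/d| < 1, i.e. |z − z₀| < |d|.
Radius of convergence: R = |-2 − z₀| = |-5| = 5 (distance from z₀ to the singularity z = -2).

c_0 = -1/5, c_1 = 1/25, c_2 = -1/125, c_3 = 1/625; R = 5.


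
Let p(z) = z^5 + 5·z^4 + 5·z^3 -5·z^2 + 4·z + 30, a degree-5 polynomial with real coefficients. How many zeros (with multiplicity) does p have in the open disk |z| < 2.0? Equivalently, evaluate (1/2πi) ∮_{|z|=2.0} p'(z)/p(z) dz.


The zeros of p are: (1 + 1i), (1 - 1i), -3, (-2 + 1i), (-2 - 1i).
Their magnitudes are: 1.414, 1.414, 3, 2.236, 2.236.
Zeros with |z| < R = 2.0: (1 + 1i), (1 - 1i).
Count = 2.
By the argument principle, (1/2πi) ∮_{|z|=R} p'(z)/p(z) dz equals exactly this count.

Number of zeros inside |z| < 2.0: 2.


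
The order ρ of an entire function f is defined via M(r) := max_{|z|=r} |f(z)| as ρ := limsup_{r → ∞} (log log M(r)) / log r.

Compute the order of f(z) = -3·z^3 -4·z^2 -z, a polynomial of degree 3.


|f(z)| ≤ Σ|c_k|·r^k = O(r^3) as r → ∞. Polynomial growth is O(e^{r^ε}) for every ε > 0 (since r^3/e^{r^ε} → 0), so ρ ≤ ε for all ε > 0, i.e. ρ = 0. Every nonconstant polynomial has order 0.
Therefore ρ = 0.

Order ρ = 0.


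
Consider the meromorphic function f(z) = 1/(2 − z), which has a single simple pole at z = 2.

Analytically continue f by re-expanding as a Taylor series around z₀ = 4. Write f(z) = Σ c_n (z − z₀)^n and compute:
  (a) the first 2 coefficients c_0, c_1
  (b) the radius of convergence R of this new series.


Let w = z − z₀, so z = z₀ + w.
Then 2 − z = 2 − (z₀ + w) = (2 − z₀) − w = -2 − w.
f(z) = 1/(-2 − w) = (1/(-2)) · 1/(1 − w/(-2)) = Σ_{n≥0} w^n / (-2)^(n+1).
So c_n = 1/(-2)^(n+1):
  c_0 = 1/(-2)^1 = -1/2.
  c_1 = 1/(-2)^2 = 1/4.
The series is valid for |w/d| < 1, i.e. |z − z₀| < |d|.
Radius of convergence: R = |2 − z₀| = |-2| = 2 (distance from z₀ to the singularity z = 2).

c_0 = -1/2, c_1 = 1/4; R = 2.


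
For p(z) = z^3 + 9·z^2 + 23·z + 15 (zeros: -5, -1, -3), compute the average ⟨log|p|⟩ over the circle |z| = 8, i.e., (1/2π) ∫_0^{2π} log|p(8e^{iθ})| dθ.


Zeros: -5, -3, -1; r = 8.
Inside |z| < r: -5, -3, -1. Outside (|z| ≥ r): ∅.
p(0) = 15, so log|p(0)| = log(15) = 2.7081.
Apply Jensen: I(r) = log|p(0)| + Σ_k log(r/|z_k|), summed over zeros inside |z| < r.
  log(r/|z_k|) for z_k = -5: log(8/5) = 0.4700
  log(r/|z_k|) for z_k = -1: log(8/1) = 2.0794
  log(r/|z_k|) for z_k = -3: log(8/3) = 0.9808
Sum over inside zeros: 3.5303.
I(r) = log|p(0)| + (inside sum) = 2.7081 + 3.5303 = 6.2383.
Closed form (all zeros inside, monic): I(r) = n·log(r) = 3·log(8) = 6.2383. ✓

I(r) ≈ 6.2383.


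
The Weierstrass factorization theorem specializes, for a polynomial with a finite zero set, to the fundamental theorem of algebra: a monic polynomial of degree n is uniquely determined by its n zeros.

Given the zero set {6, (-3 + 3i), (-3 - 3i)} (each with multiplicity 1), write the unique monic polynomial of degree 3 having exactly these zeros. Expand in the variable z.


The polynomial is p(z) = ∏_{α ∈ S} (z − α), where S = {6, (-3 + 3i), (-3 - 3i)}.
Expanding the product yields: p(z) = z^3 -18·z -108.
Note conjugate pairs combine to real quadratics: (z − (-3+3i))(z − (-3−3i)) = z² + 6z + 18.
The resulting polynomial has degree 3 and real coefficients as required.

p(z) = z^3 -18·z -108.


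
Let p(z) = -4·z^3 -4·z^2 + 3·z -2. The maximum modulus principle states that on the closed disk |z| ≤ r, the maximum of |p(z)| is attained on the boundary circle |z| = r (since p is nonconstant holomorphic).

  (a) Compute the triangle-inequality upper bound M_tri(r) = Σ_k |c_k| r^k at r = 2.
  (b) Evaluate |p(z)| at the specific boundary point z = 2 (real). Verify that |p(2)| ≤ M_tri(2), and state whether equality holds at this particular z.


Coefficients: c_0 = -2, c_1 = 3, c_2 = -4, c_3 = -4. Radius r = 2.
Part (a). Triangle bound: M_tri(r) = Σ_k |c_k| r^k
  = |-2|·2^0 + |3|·2^1 + |-4|·2^2 + |-4|·2^3
  = 2 + 6 + 16 + 32 = 56.
This bounds M(r) := max_{|z|=r} |p(z)| from above; equality holds iff all terms c_k z^k can be made to align in phase at a single z on |z|=r.
Part (b). At z = 2 (real, on the circle |z| = r):
  p(2) = (-2)·2^0 + (3)·2^1 + (-4)·2^2 + (-4)·2^3 = -44.
  |p(2)| = 44.
Check: |p(2)| = 44 ≤ 56 = M_tri(2). ✓ Equality does not hold at z = 2 (the coefficients have mixed signs, so the terms do not all align in phase there).

M_tri(2) = 56; |p(2)| = 44; equality at z=2: no.


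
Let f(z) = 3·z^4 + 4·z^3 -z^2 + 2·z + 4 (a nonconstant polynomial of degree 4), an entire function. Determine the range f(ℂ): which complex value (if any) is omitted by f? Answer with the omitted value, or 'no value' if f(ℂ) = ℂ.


Little Picard bounds the complement of f(ℂ) to at most one point.
For every w ∈ ℂ, the equation p(z) − w = 0 is a nonconstant polynomial in z and hence has at least one root by the fundamental theorem of algebra. So p is surjective onto ℂ, omitting no value.

Omitted value: no value.


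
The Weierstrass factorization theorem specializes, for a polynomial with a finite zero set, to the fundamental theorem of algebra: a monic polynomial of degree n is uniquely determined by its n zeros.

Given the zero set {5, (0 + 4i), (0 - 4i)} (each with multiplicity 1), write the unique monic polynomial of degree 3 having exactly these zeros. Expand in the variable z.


The polynomial is p(z) = ∏_{α ∈ S} (z − α), where S = {5, (0 + 4i), (0 - 4i)}.
Expanding the product yields: p(z) = z^3 -5·z^2 + 16·z -80.
Note conjugate pairs combine to real quadratics: (z − (0+4i))(z − (0−4i)) = z² + 16.
The resulting polynomial has degree 3 and real coefficients as required.

p(z) = z^3 -5·z^2 + 16·z -80.


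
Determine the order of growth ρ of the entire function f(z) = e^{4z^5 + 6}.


|e^{4z^5 + 6}| = e^{Re(4·z^5) + 6} ≤ e^{4|z|^5 + 6} = e^{4r^5 + 6} on |z| = r, so ρ ≤ 5. Choosing z on |z|=r so that 4·z^5 is real positive (always possible by picking arg z appropriately) gives |f(z)| = e^{4r^5 + 6}, matching the bound. The additive constant 6 does not affect log log M(r) ~ 5·log r. Hence ρ = 5.
Therefore ρ = 5.

Order ρ = 5.


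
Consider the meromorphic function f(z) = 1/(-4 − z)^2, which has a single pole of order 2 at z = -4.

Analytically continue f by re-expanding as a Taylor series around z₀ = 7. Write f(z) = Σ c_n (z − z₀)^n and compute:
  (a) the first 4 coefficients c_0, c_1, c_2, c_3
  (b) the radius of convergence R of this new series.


Let w = z − z₀, so z = z₀ + w.
Then -4 − z = -4 − (z₀ + w) = (-4 − z₀) − w = -11 − w.
f(z) = 1/(-11 − w)^2 = (1/(-11)^2) · (1 − w/(-11))^{−2}.
By the binomial series (1−u)^{−2} = Σ_{n≥0} C(n+1, 1) u^n for |u|<1, with u = w/(-11):
  c_n = C(n+1, 1) / (-11)^(n+2).
  c_0 = 1/(-11)^2 = 1/121.
  c_1 = 2/(-11)^3 = -2/1331.
  c_2 = 3/(-11)^4 = 3/14641.
  c_3 = 4/(-11)^5 = -4/161051.
The series is valid for |w/d| < 1, i.e. |z − z₀| < |d|.
Radius of convergence: R = |-4 − z₀| = |-11| = 11 (distance from z₀ to the singularity z = -4).

c_0 = 1/121, c_1 = -2/1331, c_2 = 3/14641, c_3 = -4/161051; R = 11.


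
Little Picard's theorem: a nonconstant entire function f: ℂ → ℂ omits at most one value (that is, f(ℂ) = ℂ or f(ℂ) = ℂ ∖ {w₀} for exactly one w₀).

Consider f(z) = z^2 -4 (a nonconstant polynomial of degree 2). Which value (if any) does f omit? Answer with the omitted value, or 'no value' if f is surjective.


Little Picard bounds the complement of f(ℂ) to at most one point.
For every w ∈ ℂ, the equation p(z) − w = 0 is a nonconstant polynomial in z and hence has at least one root by the fundamental theorem of algebra. So p is surjective onto ℂ, omitting no value.

Omitted value: no value.


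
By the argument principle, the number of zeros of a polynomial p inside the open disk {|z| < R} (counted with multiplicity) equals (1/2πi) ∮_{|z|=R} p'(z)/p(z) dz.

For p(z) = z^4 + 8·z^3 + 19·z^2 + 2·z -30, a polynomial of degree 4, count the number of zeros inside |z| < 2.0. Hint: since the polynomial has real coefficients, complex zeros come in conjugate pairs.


The zeros of p are: 1, (-3 + 1i), (-3 - 1i), -3.
Their magnitudes are: 1, 3.162, 3.162, 3.
Zeros with |z| < R = 2.0: 1.
Count = 1.
By the argument principle, (1/2πi) ∮_{|z|=R} p'(z)/p(z) dz equals exactly this count.

Number of zeros inside |z| < 2.0: 1.


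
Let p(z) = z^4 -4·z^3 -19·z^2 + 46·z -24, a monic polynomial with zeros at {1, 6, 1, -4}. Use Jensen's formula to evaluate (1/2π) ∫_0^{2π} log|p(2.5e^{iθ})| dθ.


Zeros: -4, 1, 1, 6; r = 2.5.
Inside |z| < r: 1, 1. Outside (|z| ≥ r): -4, 6.
p(0) = -24, so log|p(0)| = log(24) = 3.1781.
Apply Jensen: I(r) = log|p(0)| + Σ_k log(r/|z_k|), summed over zeros inside |z| < r.
  log(r/|z_k|) for z_k = 1: log(2.5/1) = 0.9163
  log(r/|z_k|) for z_k = 1: log(2.5/1) = 0.9163
  Outside zeros (-4, 6) contribute nothing to the Jensen sum.
Sum over inside zeros: 1.8326.
I(r) = log|p(0)| + (inside sum) = 3.1781 + 1.8326 = 5.0106.
Note: since some zeros are outside |z| ≤ r, the simplified n·log(r) form does NOT apply — only the inside zeros contribute.

I(r) ≈ 5.0106.


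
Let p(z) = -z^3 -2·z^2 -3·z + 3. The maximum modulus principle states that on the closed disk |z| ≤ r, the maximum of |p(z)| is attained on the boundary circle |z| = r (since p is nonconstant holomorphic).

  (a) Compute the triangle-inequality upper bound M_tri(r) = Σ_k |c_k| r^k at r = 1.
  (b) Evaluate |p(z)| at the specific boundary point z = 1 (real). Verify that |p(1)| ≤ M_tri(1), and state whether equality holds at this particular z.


Coefficients: c_0 = 3, c_1 = -3, c_2 = -2, c_3 = -1. Radius r = 1.
Part (a). Triangle bound: M_tri(r) = Σ_k |c_k| r^k
  = |3|·1^0 + |-3|·1^1 + |-2|·1^2 + |-1|·1^3
  = 3 + 3 + 2 + 1 = 9.
This bounds M(r) := max_{|z|=r} |p(z)| from above; equality holds iff all terms c_k z^k can be made to align in phase at a single z on |z|=r.
Part (b). At z = 1 (real, on the circle |z| = r):
  p(1) = (3)·1^0 + (-3)·1^1 + (-2)·1^2 + (-1)·1^3 = -3.
  |p(1)| = 3.
Check: |p(1)| = 3 ≤ 9 = M_tri(1). ✓ Equality does not hold at z = 1 (the coefficients have mixed signs, so the terms do not all align in phase there).

M_tri(1) = 9; |p(1)| = 3; equality at z=1: no.


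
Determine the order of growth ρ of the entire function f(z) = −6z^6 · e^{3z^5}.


M(r) = max_{|z|=r} |-6|·|z|^6·|e^{3z^5}| = 6·r^6 · e^{3r^5} (the factors attain their maxima compatibly on |z|=r). Then log M(r) = log 6 + 6·log r + 3r^5, dominated by the last term, so log log M(r) ~ 5·log r. The polynomial factor -6z^6 contributes only a log r term and does not affect the order. ρ = 5.
Therefore ρ = 5.

Order ρ = 5.


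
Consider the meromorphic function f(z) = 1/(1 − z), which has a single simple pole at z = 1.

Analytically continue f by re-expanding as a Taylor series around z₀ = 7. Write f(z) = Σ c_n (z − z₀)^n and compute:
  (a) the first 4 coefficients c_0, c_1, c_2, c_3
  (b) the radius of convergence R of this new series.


Let w = z − z₀, so z = z₀ + w.
Then 1 − z = 1 − (z₀ + w) = (1 − z₀) − w = -6 − w.
f(z) = 1/(-6 − w) = (1/(-6)) · 1/(1 − w/(-6)) = Σ_{n≥0} w^n / (-6)^(n+1).
So c_n = 1/(-6)^(n+1):
  c_0 = 1/(-6)^1 = -1/6.
  c_1 = 1/(-6)^2 = 1/36.
  c_2 = 1/(-6)^3 = -1/216.
  c_3 = 1/(-6)^4 = 1/1296.
The series is valid for |w/d| < 1, i.e. |z − z₀| < |d|.
Radius of convergence: R = |1 − z₀| = |-6| = 6 (distance from z₀ to the singularity z = 1).

c_0 = -1/6, c_1 = 1/36, c_2 = -1/216, c_3 = 1/1296; R = 6.


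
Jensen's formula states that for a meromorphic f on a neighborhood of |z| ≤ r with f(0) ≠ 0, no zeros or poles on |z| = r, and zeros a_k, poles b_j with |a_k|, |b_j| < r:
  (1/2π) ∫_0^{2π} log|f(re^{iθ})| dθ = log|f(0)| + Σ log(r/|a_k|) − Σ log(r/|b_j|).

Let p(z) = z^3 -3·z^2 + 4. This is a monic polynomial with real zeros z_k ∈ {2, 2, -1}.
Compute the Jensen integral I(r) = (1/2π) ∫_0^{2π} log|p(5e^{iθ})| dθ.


Zeros: -1, 2, 2; r = 5.
Inside |z| < r: -1, 2, 2. Outside (|z| ≥ r): ∅.
p(0) = 4, so log|p(0)| = log(4) = 1.3863.
Apply Jensen: I(r) = log|p(0)| + Σ_k log(r/|z_k|), summed over zeros inside |z| < r.
  log(r/|z_k|) for z_k = 2: log(5/2) = 0.9163
  log(r/|z_k|) for z_k = 2: log(5/2) = 0.9163
  log(r/|z_k|) for z_k = -1: log(5/1) = 1.6094
Sum over inside zeros: 3.4420.
I(r) = log|p(0)| + (inside sum) = 1.3863 + 3.4420 = 4.8283.
Closed form (all zeros inside, monic): I(r) = n·log(r) = 3·log(5) = 4.8283. ✓

I(r) ≈ 4.8283.


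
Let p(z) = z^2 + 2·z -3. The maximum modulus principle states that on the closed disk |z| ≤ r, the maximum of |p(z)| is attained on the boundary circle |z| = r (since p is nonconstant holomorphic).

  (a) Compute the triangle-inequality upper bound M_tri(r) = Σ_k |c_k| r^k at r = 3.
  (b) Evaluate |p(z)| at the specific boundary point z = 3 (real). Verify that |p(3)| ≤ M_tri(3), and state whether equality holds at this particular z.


Coefficients: c_0 = -3, c_1 = 2, c_2 = 1. Radius r = 3.
Part (a). Triangle bound: M_tri(r) = Σ_k |c_k| r^k
  = |-3|·3^0 + |2|·3^1 + |1|·3^2
  = 3 + 6 + 9 = 18.
This bounds M(r) := max_{|z|=r} |p(z)| from above; equality holds iff all terms c_k z^k can be made to align in phase at a single z on |z|=r.
Part (b). At z = 3 (real, on the circle |z| = r):
  p(3) = (-3)·3^0 + (2)·3^1 + (1)·3^2 = 12.
  |p(3)| = 12.
Check: |p(3)| = 12 ≤ 18 = M_tri(3). ✓ Equality does not hold at z = 3 (the coefficients have mixed signs, so the terms do not all align in phase there).

M_tri(3) = 18; |p(3)| = 12; equality at z=3: no.
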